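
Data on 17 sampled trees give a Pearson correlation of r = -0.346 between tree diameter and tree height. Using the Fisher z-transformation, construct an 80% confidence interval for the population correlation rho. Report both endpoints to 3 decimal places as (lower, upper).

(-0.607, -0.018)

z_r = atanh(-0.346) = -0.360893;  SE = 1/√(n−3) = 1/√14 = 0.267261
z-limits: -0.360893 ± 1.282·0.267261 = -0.360893 ± 0.342629 = [-0.703522, -0.018264]
ρ-limits: (tanh -0.703522, tanh -0.018264) = (-0.607, -0.018)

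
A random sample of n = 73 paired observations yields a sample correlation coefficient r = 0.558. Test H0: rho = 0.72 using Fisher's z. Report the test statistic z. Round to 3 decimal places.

-2.324

z_r = atanh(0.558) = 0.629924,  z_0 = atanh(0.72) = 0.907645
SE = 1/√(n−3) = 1/√70 = 0.119523
z = (z_r − z_0)/SE = (0.629924 − 0.907645) / 0.119523 = -0.277721 / 0.119523 = -2.324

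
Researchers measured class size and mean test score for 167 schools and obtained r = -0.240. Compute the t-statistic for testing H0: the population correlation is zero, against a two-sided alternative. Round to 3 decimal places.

-3.176

t = r·√(n−2) / √(1−r²) with r = -0.240, n = 167
  = -0.240·√165 / √(1 − 0.057600)
  = -0.240·12.845233 / 0.970773
  = -3.082856 / 0.970773 = -3.176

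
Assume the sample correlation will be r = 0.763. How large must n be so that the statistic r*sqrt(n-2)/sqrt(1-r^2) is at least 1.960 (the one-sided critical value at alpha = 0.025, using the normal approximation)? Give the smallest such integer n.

Need r·√(n−2)/√(1−r²) ≥ 1.960
√(n−2) ≥ 1.960·√(1−0.582169) / 0.763 = 1.960·0.646398 / 0.763 = 1.6605
n−2 ≥ 2.7573  ⇒  n ≥ 4.7573
Smallest integer n = 5

5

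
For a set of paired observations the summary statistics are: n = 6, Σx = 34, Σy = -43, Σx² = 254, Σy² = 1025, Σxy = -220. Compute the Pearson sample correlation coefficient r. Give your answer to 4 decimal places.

0.1129

S_xy = nΣxy − ΣxΣy = 6·(-220) − 34·(-43) = -1320 − (-1462) = 142
S_xx = nΣx² − (Σx)² = 6·254 − 34² = 1524 − 1156 = 368
S_yy = nΣy² − (Σy)² = 6·1025 − (-43)² = 6150 − 1849 = 4301
r = S_xy / √(S_xx·S_yy) = 142 / √(368·4301) = 142 / √1582768 = 142 / 1258.0811 = 0.1129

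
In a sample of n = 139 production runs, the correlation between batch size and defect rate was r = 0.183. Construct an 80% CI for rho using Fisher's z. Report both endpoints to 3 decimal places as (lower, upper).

(0.075, 0.287)

Fisher z: z_r = atanh(r) = ½·ln((1+0.183)/(1−0.183)) = 0.185085
SE(z) = 1/√(n−3) = 1/√136 = 0.085749
80% ⇒ z* = 1.282; margin = 1.282·0.085749 = 0.109930
CI on z-scale: (0.075155, 0.295015)
Back-transform: tanh(0.075155) = 0.075014, tanh(0.295015) = 0.286744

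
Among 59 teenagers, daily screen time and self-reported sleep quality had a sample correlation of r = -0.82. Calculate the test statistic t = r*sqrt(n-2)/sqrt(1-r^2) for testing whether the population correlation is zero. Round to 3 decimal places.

-10.816

1 − r² = 1 − 0.6724 = 0.3276;  √(1−r²) = 0.572364
√(n−2) = √57 = 7.549834
t = r·√(n−2)/√(1−r²) = -0.82 · 7.549834 / 0.572364 = -10.816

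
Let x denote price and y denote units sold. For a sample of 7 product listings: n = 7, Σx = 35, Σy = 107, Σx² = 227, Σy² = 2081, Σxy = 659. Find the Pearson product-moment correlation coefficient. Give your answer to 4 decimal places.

0.8148

Numerator: nΣxy − (Σx)(Σy) = 7·659 − (35)(107) = 868
Denominator: √[(nΣx²−(Σx)²)(nΣy²−(Σy)²)]
  nΣx²−(Σx)² = 7·227 − 1225 = 364;  nΣy²−(Σy)² = 7·2081 − 11449 = 3118
  √(364·3118) = √1134952 = 1065.3413
r = 868 / 1065.3413 = 0.8148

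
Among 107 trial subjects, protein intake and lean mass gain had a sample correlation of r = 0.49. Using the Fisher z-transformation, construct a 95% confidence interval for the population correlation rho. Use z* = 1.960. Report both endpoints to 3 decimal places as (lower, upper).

(0.331, 0.622)

z_r = atanh(0.49) = 0.536060;  SE = 1/√(n−3) = 1/√104 = 0.098058
z-limits: 0.536060 ± 1.960·0.098058 = 0.536060 ± 0.192194 = [0.343866, 0.728254]
ρ-limits: (tanh 0.343866, tanh 0.728254) = (0.331, 0.622)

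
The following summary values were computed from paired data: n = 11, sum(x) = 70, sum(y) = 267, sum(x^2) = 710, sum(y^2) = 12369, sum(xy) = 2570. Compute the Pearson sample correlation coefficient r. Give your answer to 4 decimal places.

0.6978

Numerator: nΣxy − (Σx)(Σy) = 11·2570 − (70)(267) = 9580
Denominator: √[(nΣx²−(Σx)²)(nΣy²−(Σy)²)]
  nΣx²−(Σx)² = 11·710 − 4900 = 2910;  nΣy²−(Σy)² = 11·12369 − 71289 = 64770
  √(2910·64770) = √188480700 = 13728.8273
r = 9580 / 13728.8273 = 0.6978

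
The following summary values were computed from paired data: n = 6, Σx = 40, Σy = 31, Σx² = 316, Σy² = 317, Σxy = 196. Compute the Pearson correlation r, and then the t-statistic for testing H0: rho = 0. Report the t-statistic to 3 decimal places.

Numerator: nΣxy − (Σx)(Σy) = 6·196 − (40)(31) = -64
Denominator: √[(nΣx²−(Σx)²)(nΣy²−(Σy)²)]
  nΣx²−(Σx)² = 6·316 − 1600 = 296;  nΣy²−(Σy)² = 6·317 − 961 = 941
  √(296·941) = √278536 = 527.7651
r = -64 / 527.7651 = -0.1213
t = r·√(n−2)/√(1−r²) = -0.1213·√4 / √(1−0.014714) = -0.242600 / 0.992616 = -0.244

-0.244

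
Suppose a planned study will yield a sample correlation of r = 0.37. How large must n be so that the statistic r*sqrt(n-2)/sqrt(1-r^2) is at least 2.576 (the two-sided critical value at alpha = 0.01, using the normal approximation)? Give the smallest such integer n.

44

Need r·√(n−2)/√(1−r²) ≥ 2.576
√(n−2) ≥ 2.576·√(1−0.1369) / 0.37 = 2.576·0.929032 / 0.37 = 6.4681
n−2 ≥ 41.8363  ⇒  n ≥ 43.8363
Smallest integer n = 44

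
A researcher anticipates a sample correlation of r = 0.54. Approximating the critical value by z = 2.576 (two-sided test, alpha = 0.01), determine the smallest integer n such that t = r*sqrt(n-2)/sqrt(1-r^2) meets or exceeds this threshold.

19

Need r·√(n−2)/√(1−r²) ≥ 2.576
√(n−2) ≥ 2.576·√(1−0.2916) / 0.54 = 2.576·0.841665 / 0.54 = 4.0151
n−2 ≥ 16.1210  ⇒  n ≥ 18.1210
Smallest integer n = 19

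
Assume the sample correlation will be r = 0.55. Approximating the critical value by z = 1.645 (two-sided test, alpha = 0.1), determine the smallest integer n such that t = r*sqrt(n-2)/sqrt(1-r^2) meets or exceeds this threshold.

r√(n−2)/√(1−r²) ≥ 1.645  ⇔  n−2 ≥ (1.645)²·(1−r²)/r²
(1−r²)/r² = (1−0.3025)/0.3025 = 2.3058
n ≥ 2 + 2.706025·2.3058 = 2 + 6.2396 = 8.2396
⌈8.2396⌉ = 9

9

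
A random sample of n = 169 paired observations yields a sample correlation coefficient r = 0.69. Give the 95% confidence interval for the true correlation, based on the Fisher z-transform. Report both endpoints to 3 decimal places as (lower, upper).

Fisher z: z_r = atanh(r) = ½·ln((1+0.69)/(1−0.69)) = 0.847956
SE(z) = 1/√(n−3) = 1/√166 = 0.077615
95% ⇒ z* = 1.960; margin = 1.960·0.077615 = 0.152125
CI on z-scale: (0.695831, 1.000081)
Back-transform: tanh(0.695831) = 0.601715, tanh(1.000081) = 0.761628

(0.602, 0.762)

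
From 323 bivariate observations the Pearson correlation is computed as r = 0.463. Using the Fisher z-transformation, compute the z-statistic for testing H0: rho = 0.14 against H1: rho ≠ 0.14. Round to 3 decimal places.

z_r = atanh(0.463) = 0.501123,  z_0 = atanh(0.14) = 0.140926
SE = 1/√(n−3) = 1/√320 = 0.055902
z = (z_r − z_0)/SE = (0.501123 − 0.140926) / 0.055902 = 0.360197 / 0.055902 = 6.443

6.443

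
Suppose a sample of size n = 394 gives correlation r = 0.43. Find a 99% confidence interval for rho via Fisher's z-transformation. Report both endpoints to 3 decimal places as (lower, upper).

z_r = atanh(0.43) = 0.459897;  SE = 1/√(n−3) = 1/√391 = 0.050572
z-limits: 0.459897 ± 2.576·0.050572 = 0.459897 ± 0.130273 = [0.329624, 0.590170]
ρ-limits: (tanh 0.329624, tanh 0.590170) = (0.318, 0.530)

(0.318, 0.530)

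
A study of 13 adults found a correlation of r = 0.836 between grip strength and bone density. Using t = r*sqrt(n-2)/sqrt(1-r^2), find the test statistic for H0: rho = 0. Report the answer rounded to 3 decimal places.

1 − r² = 1 − 0.698896 = 0.301104;  √(1−r²) = 0.548729
√(n−2) = √11 = 3.316625
t = r·√(n−2)/√(1−r²) = 0.836 · 3.316625 / 0.548729 = 5.053

5.053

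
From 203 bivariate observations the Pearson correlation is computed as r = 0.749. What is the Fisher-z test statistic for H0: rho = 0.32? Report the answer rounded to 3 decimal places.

Fisher z: atanh(0.749) = 0.970673, atanh(0.32) = 0.331647
z = (z_r − z_0)·√(n−3) = (0.970673 − 0.331647)·√200 = 0.639026 · 14.142136 = 9.037

9.037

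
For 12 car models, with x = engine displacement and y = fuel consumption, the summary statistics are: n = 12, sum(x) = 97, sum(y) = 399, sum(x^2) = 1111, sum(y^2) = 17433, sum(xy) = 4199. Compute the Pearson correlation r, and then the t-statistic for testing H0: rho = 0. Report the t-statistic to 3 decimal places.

4.787

S_xy = nΣxy − ΣxΣy = 12·4199 − 97·399 = 50388 − 38703 = 11685
S_xx = nΣx² − (Σx)² = 12·1111 − 97² = 13332 − 9409 = 3923
S_yy = nΣy² − (Σy)² = 12·17433 − 399² = 209196 − 159201 = 49995
r = S_xy / √(S_xx·S_yy) = 11685 / √(3923·49995) = 11685 / √196130385 = 11685 / 14004.6558 = 0.8344
t = r·√(n−2)/√(1−r²) = 0.8344·√10 / √(1−0.696223) = 2.638604 / 0.551160 = 4.787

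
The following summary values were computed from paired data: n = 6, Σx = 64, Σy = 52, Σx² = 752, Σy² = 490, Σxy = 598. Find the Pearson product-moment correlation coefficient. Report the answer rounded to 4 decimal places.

0.8298

S_xy = nΣxy − ΣxΣy = 6·598 − 64·52 = 3588 − 3328 = 260
S_xx = nΣx² − (Σx)² = 6·752 − 64² = 4512 − 4096 = 416
S_yy = nΣy² − (Σy)² = 6·490 − 52² = 2940 − 2704 = 236
r = S_xy / √(S_xx·S_yy) = 260 / √(416·236) = 260 / √98176 = 260 / 313.3305 = 0.8298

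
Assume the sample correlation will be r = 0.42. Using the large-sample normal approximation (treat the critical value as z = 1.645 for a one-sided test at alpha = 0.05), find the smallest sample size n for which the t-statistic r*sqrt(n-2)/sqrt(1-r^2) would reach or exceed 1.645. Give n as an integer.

15

r√(n−2)/√(1−r²) ≥ 1.645  ⇔  n−2 ≥ (1.645)²·(1−r²)/r²
(1−r²)/r² = (1−0.1764)/0.1764 = 4.6689
n ≥ 2 + 2.706025·4.6689 = 2 + 12.6342 = 14.6342
⌈14.6342⌉ = 15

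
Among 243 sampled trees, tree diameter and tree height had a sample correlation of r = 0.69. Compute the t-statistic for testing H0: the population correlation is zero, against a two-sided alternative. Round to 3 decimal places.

1 − r² = 1 − 0.4761 = 0.5239;  √(1−r²) = 0.723809
√(n−2) = √241 = 15.524175
t = r·√(n−2)/√(1−r²) = 0.69 · 15.524175 / 0.723809 = 14.799

14.799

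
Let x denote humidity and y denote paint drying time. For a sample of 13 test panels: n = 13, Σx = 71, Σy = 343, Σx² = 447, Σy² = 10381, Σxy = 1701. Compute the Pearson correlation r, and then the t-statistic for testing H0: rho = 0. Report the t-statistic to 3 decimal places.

-2.578

Numerator: nΣxy − (Σx)(Σy) = 13·1701 − (71)(343) = -2240
Denominator: √[(nΣx²−(Σx)²)(nΣy²−(Σy)²)]
  nΣx²−(Σx)² = 13·447 − 5041 = 770;  nΣy²−(Σy)² = 13·10381 − 117649 = 17304
  √(770·17304) = √13324080 = 3650.2164
r = -2240 / 3650.2164 = -0.6137
t = r·√(n−2)/√(1−r²) = -0.6137·√11 / √(1−0.376628) = -2.035413 / 0.789539 = -2.578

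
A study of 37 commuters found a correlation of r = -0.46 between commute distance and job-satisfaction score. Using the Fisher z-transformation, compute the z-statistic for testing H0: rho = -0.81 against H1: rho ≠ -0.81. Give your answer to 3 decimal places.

Fisher z: atanh(-0.46) = -0.497311, atanh(-0.81) = -1.127029
z = (z_r − z_0)·√(n−3) = (-0.497311 − (-1.127029))·√34 = 0.629718 · 5.830952 = 3.672

3.672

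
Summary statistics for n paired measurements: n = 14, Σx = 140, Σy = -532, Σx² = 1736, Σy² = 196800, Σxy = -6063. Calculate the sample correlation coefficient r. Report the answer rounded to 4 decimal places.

-0.0965

S_xy = nΣxy − ΣxΣy = 14·(-6063) − 140·(-532) = -84882 − (-74480) = -10402
S_xx = nΣx² − (Σx)² = 14·1736 − 140² = 24304 − 19600 = 4704
S_yy = nΣy² − (Σy)² = 14·196800 − (-532)² = 2755200 − 283024 = 2472176
r = S_xy / √(S_xx·S_yy) = -10402 / √(4704·2472176) = -10402 / √11629115904 = -10402 / 107838.3786 = -0.0965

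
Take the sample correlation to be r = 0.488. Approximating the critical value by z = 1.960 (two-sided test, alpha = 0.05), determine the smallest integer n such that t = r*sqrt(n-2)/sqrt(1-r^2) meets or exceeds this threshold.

15

Need r·√(n−2)/√(1−r²) ≥ 1.960
√(n−2) ≥ 1.960·√(1−0.238144) / 0.488 = 1.960·0.872844 / 0.488 = 3.5057
n−2 ≥ 12.2899  ⇒  n ≥ 14.2899
Smallest integer n = 15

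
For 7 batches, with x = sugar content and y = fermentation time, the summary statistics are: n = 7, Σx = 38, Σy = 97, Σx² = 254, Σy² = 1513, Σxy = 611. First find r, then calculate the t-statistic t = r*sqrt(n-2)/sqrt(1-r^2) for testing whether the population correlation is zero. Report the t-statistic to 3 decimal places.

S_xy = nΣxy − ΣxΣy = 7·611 − 38·97 = 4277 − 3686 = 591
S_xx = nΣx² − (Σx)² = 7·254 − 38² = 1778 − 1444 = 334
S_yy = nΣy² − (Σy)² = 7·1513 − 97² = 10591 − 9409 = 1182
r = S_xy / √(S_xx·S_yy) = 591 / √(334·1182) = 591 / √394788 = 591 / 628.3216 = 0.9406
t = r·√(n−2)/√(1−r²) = 0.9406·√5 / √(1−0.884728) = 2.103246 / 0.339517 = 6.195

6.195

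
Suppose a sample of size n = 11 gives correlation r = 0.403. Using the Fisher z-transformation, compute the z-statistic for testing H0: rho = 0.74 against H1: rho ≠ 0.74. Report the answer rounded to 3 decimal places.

-1.480

Fisher z: atanh(0.403) = 0.427225, atanh(0.74) = 0.950479
z = (z_r − z_0)·√(n−3) = (0.427225 − 0.950479)·√8 = -0.523254 · 2.828427 = -1.480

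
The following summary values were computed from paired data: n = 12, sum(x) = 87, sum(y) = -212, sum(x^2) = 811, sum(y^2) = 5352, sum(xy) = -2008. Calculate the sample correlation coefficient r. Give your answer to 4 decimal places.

-0.8752

Numerator: nΣxy − (Σx)(Σy) = 12·(-2008) − (87)(-212) = -5652
Denominator: √[(nΣx²−(Σx)²)(nΣy²−(Σy)²)]
  nΣx²−(Σx)² = 12·811 − 7569 = 2163;  nΣy²−(Σy)² = 12·5352 − 44944 = 19280
  √(2163·19280) = √41702640 = 6457.7581
r = -5652 / 6457.7581 = -0.8752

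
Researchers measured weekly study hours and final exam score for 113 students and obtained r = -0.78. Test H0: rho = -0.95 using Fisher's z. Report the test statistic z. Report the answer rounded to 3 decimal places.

z_r = atanh(-0.78) = -1.045371,  z_0 = atanh(-0.95) = -1.831781
SE = 1/√(n−3) = 1/√110 = 0.095346
z = (z_r − z_0)/SE = (-1.045371 − (-1.831781)) / 0.095346 = 0.786410 / 0.095346 = 8.248

8.248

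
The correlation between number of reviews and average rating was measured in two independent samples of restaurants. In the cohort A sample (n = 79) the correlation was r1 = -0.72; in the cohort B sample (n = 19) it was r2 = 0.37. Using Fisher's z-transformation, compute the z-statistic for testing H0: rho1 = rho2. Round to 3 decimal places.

Fisher z-transforms: z1 = atanh(-0.72) = -0.907645, z2 = atanh(0.37) = 0.388423; difference d = -1.296068
Var(d) = 1/76 + 1/16 = 0.0131579 + 0.0625000 = 0.0756579
z = d/√Var(d) = -1.296068 / √0.0756579 = -1.296068 / 0.275060 = -4.712

-4.712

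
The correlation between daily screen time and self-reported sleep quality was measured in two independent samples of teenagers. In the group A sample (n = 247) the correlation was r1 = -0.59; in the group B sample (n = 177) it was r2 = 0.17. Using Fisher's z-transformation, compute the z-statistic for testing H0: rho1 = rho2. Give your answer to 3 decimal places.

z1 = atanh(-0.59) = -0.677666,  z2 = atanh(0.17) = 0.171667
SE = √(1/(n1−3) + 1/(n2−3)) = √(1/244 + 1/174) = √(0.0040984 + 0.0057471) = √0.0098455 = 0.099224
z = (z1 − z2)/SE = (-0.677666 − 0.171667) / 0.099224 = -0.849333 / 0.099224 = -8.560

-8.560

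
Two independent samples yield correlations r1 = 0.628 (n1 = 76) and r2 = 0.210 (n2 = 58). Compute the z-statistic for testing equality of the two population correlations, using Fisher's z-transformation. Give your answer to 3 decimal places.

Fisher z-transforms: z1 = atanh(0.628) = 0.738107, z2 = atanh(0.210) = 0.213171; difference d = 0.524936
Var(d) = 1/73 + 1/55 = 0.0136986 + 0.0181818 = 0.0318804
z = d/√Var(d) = 0.524936 / √0.0318804 = 0.524936 / 0.178551 = 2.940

2.940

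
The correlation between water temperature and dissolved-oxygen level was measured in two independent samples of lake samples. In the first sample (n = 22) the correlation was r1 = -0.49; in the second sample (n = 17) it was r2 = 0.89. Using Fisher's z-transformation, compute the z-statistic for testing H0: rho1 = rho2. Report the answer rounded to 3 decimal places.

z1 = atanh(-0.49) = -0.536060,  z2 = atanh(0.89) = 1.421926
SE = √(1/(n1−3) + 1/(n2−3)) = √(1/19 + 1/14) = √(0.0526316 + 0.0714286) = √0.1240602 = 0.352222
z = (z1 − z2)/SE = (-0.536060 − 1.421926) / 0.352222 = -1.957986 / 0.352222 = -5.559

-5.559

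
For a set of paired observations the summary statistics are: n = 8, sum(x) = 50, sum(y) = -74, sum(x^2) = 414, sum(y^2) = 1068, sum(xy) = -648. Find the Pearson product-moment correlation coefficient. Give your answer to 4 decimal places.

-0.9402

Numerator: nΣxy − (Σx)(Σy) = 8·(-648) − (50)(-74) = -1484
Denominator: √[(nΣx²−(Σx)²)(nΣy²−(Σy)²)]
  nΣx²−(Σx)² = 8·414 − 2500 = 812;  nΣy²−(Σy)² = 8·1068 − 5476 = 3068
  √(812·3068) = √2491216 = 1578.3586
r = -1484 / 1578.3586 = -0.9402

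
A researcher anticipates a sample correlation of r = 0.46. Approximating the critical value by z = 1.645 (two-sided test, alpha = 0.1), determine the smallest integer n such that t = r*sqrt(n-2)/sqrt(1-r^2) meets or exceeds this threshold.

Need r·√(n−2)/√(1−r²) ≥ 1.645
√(n−2) ≥ 1.645·√(1−0.2116) / 0.46 = 1.645·0.887919 / 0.46 = 3.1753
n−2 ≥ 10.0825  ⇒  n ≥ 12.0825
Smallest integer n = 13

13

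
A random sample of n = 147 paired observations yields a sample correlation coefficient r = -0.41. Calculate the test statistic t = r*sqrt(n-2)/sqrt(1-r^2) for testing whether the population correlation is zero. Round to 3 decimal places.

-5.413

t = r·√(n−2) / √(1−r²) with r = -0.41, n = 147
  = -0.41·√145 / √(1 − 0.1681)
  = -0.41·12.041595 / 0.912086
  = -4.937054 / 0.912086 = -5.413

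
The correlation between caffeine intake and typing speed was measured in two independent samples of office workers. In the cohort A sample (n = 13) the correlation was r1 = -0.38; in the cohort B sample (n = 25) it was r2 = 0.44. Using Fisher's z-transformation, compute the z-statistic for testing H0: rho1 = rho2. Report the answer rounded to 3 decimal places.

z1 = atanh(-0.38) = -0.400060,  z2 = atanh(0.44) = 0.472231
SE = √(1/(n1−3) + 1/(n2−3)) = √(1/10 + 1/22) = √(0.1000000 + 0.0454545) = √0.1454545 = 0.381385
z = (z1 − z2)/SE = (-0.400060 − 0.472231) / 0.381385 = -0.872291 / 0.381385 = -2.287

-2.287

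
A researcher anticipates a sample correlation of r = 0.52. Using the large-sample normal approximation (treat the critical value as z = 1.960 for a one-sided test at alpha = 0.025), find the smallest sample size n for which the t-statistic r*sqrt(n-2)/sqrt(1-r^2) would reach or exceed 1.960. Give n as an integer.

13

r√(n−2)/√(1−r²) ≥ 1.960  ⇔  n−2 ≥ (1.960)²·(1−r²)/r²
(1−r²)/r² = (1−0.2704)/0.2704 = 2.6982
n ≥ 2 + 3.8416·2.6982 = 2 + 10.3654 = 12.3654
⌈12.3654⌉ = 13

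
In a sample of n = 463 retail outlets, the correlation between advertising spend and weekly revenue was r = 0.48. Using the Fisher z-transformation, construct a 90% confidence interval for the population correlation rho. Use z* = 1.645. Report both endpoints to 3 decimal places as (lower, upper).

Fisher z: z_r = atanh(r) = ½·ln((1+0.48)/(1−0.48)) = 0.522984
SE(z) = 1/√(n−3) = 1/√460 = 0.046625
90% ⇒ z* = 1.645; margin = 1.645·0.046625 = 0.076698
CI on z-scale: (0.446286, 0.599682)
Back-transform: tanh(0.446286) = 0.418841, tanh(0.599682) = 0.536823

(0.419, 0.537)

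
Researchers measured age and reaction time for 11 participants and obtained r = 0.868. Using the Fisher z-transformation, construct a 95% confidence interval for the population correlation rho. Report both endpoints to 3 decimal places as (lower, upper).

(0.559, 0.965)

Fisher z: z_r = atanh(r) = ½·ln((1+0.868)/(1−0.868)) = 1.324911
SE(z) = 1/√(n−3) = 1/√8 = 0.353553
95% ⇒ z* = 1.960; margin = 1.960·0.353553 = 0.692964
CI on z-scale: (0.631947, 2.017875)
Back-transform: tanh(0.631947) = 0.559391, tanh(2.017875) = 0.965269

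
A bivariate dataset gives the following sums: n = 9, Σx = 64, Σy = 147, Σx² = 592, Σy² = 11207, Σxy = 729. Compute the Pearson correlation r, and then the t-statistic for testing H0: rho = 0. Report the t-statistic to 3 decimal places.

-0.796

S_xy = nΣxy − ΣxΣy = 9·729 − 64·147 = 6561 − 9408 = -2847
S_xx = nΣx² − (Σx)² = 9·592 − 64² = 5328 − 4096 = 1232
S_yy = nΣy² − (Σy)² = 9·11207 − 147² = 100863 − 21609 = 79254
r = S_xy / √(S_xx·S_yy) = -2847 / √(1232·79254) = -2847 / √97640928 = -2847 / 9881.3424 = -0.2881
t = r·√(n−2)/√(1−r²) = -0.2881·√7 / √(1−0.083002) = -0.762241 / 0.957600 = -0.796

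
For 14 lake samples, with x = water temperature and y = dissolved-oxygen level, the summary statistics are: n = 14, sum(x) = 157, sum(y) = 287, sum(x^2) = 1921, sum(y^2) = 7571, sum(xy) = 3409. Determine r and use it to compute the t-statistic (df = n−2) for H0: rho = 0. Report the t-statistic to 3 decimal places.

S_xy = nΣxy − ΣxΣy = 14·3409 − 157·287 = 47726 − 45059 = 2667
S_xx = nΣx² − (Σx)² = 14·1921 − 157² = 26894 − 24649 = 2245
S_yy = nΣy² − (Σy)² = 14·7571 − 287² = 105994 − 82369 = 23625
r = S_xy / √(S_xx·S_yy) = 2667 / √(2245·23625) = 2667 / √53038125 = 2667 / 7282.7279 = 0.3662
t = r·√(n−2)/√(1−r²) = 0.3662·√12 / √(1−0.134102) = 1.268554 / 0.930536 = 1.363

1.363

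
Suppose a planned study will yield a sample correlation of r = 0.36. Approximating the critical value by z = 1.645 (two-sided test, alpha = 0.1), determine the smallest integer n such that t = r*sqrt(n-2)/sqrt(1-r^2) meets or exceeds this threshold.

21

r√(n−2)/√(1−r²) ≥ 1.645  ⇔  n−2 ≥ (1.645)²·(1−r²)/r²
(1−r²)/r² = (1−0.1296)/0.1296 = 6.7160
n ≥ 2 + 2.706025·6.7160 = 2 + 18.1737 = 20.1737
⌈20.1737⌉ = 21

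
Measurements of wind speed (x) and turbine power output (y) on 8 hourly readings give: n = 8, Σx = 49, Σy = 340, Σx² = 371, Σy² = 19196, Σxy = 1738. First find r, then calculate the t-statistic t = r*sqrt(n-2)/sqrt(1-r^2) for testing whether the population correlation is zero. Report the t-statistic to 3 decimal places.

-1.809

Numerator: nΣxy − (Σx)(Σy) = 8·1738 − (49)(340) = -2756
Denominator: √[(nΣx²−(Σx)²)(nΣy²−(Σy)²)]
  nΣx²−(Σx)² = 8·371 − 2401 = 567;  nΣy²−(Σy)² = 8·19196 − 115600 = 37968
  √(567·37968) = √21527856 = 4639.8121
r = -2756 / 4639.8121 = -0.5940
t = r·√(n−2)/√(1−r²) = -0.5940·√6 / √(1−0.352836) = -1.454997 / 0.804465 = -1.809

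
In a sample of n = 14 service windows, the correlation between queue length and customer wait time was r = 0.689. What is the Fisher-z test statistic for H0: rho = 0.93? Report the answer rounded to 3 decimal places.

-2.694

z_r = atanh(0.689) = 0.846050,  z_0 = atanh(0.93) = 1.658390
SE = 1/√(n−3) = 1/√11 = 0.301511
z = (z_r − z_0)/SE = (0.846050 − 1.658390) / 0.301511 = -0.812340 / 0.301511 = -2.694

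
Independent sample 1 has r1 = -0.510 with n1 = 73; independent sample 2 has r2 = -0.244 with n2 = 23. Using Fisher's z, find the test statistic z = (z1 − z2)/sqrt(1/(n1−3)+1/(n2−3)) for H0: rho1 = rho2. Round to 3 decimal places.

z1 = atanh(-0.510) = -0.562730,  z2 = atanh(-0.244) = -0.249023
SE = √(1/(n1−3) + 1/(n2−3)) = √(1/70 + 1/20) = √(0.0142857 + 0.0500000) = √0.0642857 = 0.253546
z = (z1 − z2)/SE = (-0.562730 − (-0.249023)) / 0.253546 = -0.313707 / 0.253546 = -1.237

-1.237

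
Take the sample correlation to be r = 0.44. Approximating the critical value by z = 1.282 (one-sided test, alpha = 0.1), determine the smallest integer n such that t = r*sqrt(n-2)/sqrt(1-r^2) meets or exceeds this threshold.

r√(n−2)/√(1−r²) ≥ 1.282  ⇔  n−2 ≥ (1.282)²·(1−r²)/r²
(1−r²)/r² = (1−0.1936)/0.1936 = 4.1653
n ≥ 2 + 1.643524·4.1653 = 2 + 6.8458 = 8.8458
⌈8.8458⌉ = 9

9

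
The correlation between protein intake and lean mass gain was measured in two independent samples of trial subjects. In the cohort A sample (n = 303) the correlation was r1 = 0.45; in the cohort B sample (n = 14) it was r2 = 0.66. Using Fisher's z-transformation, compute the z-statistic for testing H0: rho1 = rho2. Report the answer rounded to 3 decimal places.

-1.004

Fisher z-transforms: z1 = atanh(0.45) = 0.484700, z2 = atanh(0.66) = 0.792814; difference d = -0.308114
Var(d) = 1/300 + 1/11 = 0.0033333 + 0.0909091 = 0.0942424
z = d/√Var(d) = -0.308114 / √0.0942424 = -0.308114 / 0.306989 = -1.004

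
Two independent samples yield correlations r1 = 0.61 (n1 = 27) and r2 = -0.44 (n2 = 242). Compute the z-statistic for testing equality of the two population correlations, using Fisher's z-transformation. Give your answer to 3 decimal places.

5.516

Fisher z-transforms: z1 = atanh(0.61) = 0.708921, z2 = atanh(-0.44) = -0.472231; difference d = 1.181152
Var(d) = 1/24 + 1/239 = 0.0416667 + 0.0041841 = 0.0458508
z = d/√Var(d) = 1.181152 / √0.0458508 = 1.181152 / 0.214128 = 5.516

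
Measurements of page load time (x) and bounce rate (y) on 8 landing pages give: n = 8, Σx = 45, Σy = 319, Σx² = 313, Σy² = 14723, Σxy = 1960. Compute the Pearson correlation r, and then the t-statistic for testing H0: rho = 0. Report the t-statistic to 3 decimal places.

Numerator: nΣxy − (Σx)(Σy) = 8·1960 − (45)(319) = 1325
Denominator: √[(nΣx²−(Σx)²)(nΣy²−(Σy)²)]
  nΣx²−(Σx)² = 8·313 − 2025 = 479;  nΣy²−(Σy)² = 8·14723 − 101761 = 16023
  √(479·16023) = √7675017 = 2770.3821
r = 1325 / 2770.3821 = 0.4783
t = r·√(n−2)/√(1−r²) = 0.4783·√6 / √(1−0.228771) = 1.171591 / 0.878196 = 1.334

1.334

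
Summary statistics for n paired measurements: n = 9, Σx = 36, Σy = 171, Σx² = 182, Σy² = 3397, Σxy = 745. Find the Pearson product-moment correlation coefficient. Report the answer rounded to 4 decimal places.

Numerator: nΣxy − (Σx)(Σy) = 9·745 − (36)(171) = 549
Denominator: √[(nΣx²−(Σx)²)(nΣy²−(Σy)²)]
  nΣx²−(Σx)² = 9·182 − 1296 = 342;  nΣy²−(Σy)² = 9·3397 − 29241 = 1332
  √(342·1332) = √455544 = 674.9400
r = 549 / 674.9400 = 0.8134

0.8134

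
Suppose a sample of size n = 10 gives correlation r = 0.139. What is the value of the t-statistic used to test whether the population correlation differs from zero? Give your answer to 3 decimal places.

0.397

1 − r² = 1 − 0.019321 = 0.980679;  √(1−r²) = 0.990292
√(n−2) = √8 = 2.828427
t = r·√(n−2)/√(1−r²) = 0.139 · 2.828427 / 0.990292 = 0.397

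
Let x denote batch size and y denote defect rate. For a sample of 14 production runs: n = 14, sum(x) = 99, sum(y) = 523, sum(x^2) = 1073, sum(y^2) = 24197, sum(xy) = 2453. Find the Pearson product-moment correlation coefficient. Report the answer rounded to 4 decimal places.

S_xy = nΣxy − ΣxΣy = 14·2453 − 99·523 = 34342 − 51777 = -17435
S_xx = nΣx² − (Σx)² = 14·1073 − 99² = 15022 − 9801 = 5221
S_yy = nΣy² − (Σy)² = 14·24197 − 523² = 338758 − 273529 = 65229
r = S_xy / √(S_xx·S_yy) = -17435 / √(5221·65229) = -17435 / √340560609 = -17435 / 18454.2843 = -0.9448

-0.9448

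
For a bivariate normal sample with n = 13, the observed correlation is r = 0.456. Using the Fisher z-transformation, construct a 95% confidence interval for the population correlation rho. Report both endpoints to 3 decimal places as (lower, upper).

(-0.127, 0.805)

z_r = atanh(0.456) = 0.492249;  SE = 1/√(n−3) = 1/√10 = 0.316228
z-limits: 0.492249 ± 1.960·0.316228 = 0.492249 ± 0.619807 = [-0.127558, 1.112056]
ρ-limits: (tanh -0.127558, tanh 1.112056) = (-0.127, 0.805)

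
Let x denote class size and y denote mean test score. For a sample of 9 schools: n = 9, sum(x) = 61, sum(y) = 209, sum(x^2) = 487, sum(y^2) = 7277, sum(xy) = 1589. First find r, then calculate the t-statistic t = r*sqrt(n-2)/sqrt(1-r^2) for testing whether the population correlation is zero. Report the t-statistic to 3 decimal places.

Numerator: nΣxy − (Σx)(Σy) = 9·1589 − (61)(209) = 1552
Denominator: √[(nΣx²−(Σx)²)(nΣy²−(Σy)²)]
  nΣx²−(Σx)² = 9·487 − 3721 = 662;  nΣy²−(Σy)² = 9·7277 − 43681 = 21812
  √(662·21812) = √14439544 = 3799.9400
r = 1552 / 3799.9400 = 0.4084
t = r·√(n−2)/√(1−r²) = 0.4084·√7 / √(1−0.166791) = 1.080525 / 0.912803 = 1.184

1.184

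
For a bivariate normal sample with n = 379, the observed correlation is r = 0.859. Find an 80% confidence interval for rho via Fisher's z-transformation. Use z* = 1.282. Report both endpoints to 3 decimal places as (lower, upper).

(0.841, 0.875)

Fisher z: z_r = atanh(r) = ½·ln((1+0.859)/(1−0.859)) = 1.289517
SE(z) = 1/√(n−3) = 1/√376 = 0.051571
80% ⇒ z* = 1.282; margin = 1.282·0.051571 = 0.066114
CI on z-scale: (1.223403, 1.355631)
Back-transform: tanh(1.223403) = 0.840655, tanh(1.355631) = 0.875376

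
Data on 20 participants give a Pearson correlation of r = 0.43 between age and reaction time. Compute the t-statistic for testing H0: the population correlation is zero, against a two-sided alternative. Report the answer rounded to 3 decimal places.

2.021

t = r·√(n−2) / √(1−r²) with r = 0.43, n = 20
  = 0.43·√18 / √(1 − 0.1849)
  = 0.43·4.242641 / 0.902829
  = 1.824336 / 0.902829 = 2.021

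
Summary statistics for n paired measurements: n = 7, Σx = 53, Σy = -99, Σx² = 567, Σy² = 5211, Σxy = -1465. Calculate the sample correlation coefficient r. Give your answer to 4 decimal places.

-0.9003

S_xy = nΣxy − ΣxΣy = 7·(-1465) − 53·(-99) = -10255 − (-5247) = -5008
S_xx = nΣx² − (Σx)² = 7·567 − 53² = 3969 − 2809 = 1160
S_yy = nΣy² − (Σy)² = 7·5211 − (-99)² = 36477 − 9801 = 26676
r = S_xy / √(S_xx·S_yy) = -5008 / √(1160·26676) = -5008 / √30944160 = -5008 / 5562.7475 = -0.9003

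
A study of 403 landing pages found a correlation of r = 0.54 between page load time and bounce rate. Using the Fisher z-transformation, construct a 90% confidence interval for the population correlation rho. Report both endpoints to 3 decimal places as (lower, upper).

(0.479, 0.596)

Fisher z: z_r = atanh(r) = ½·ln((1+0.54)/(1−0.54)) = 0.604156
SE(z) = 1/√(n−3) = 1/√400 = 0.050000
90% ⇒ z* = 1.645; margin = 1.645·0.050000 = 0.082250
CI on z-scale: (0.521906, 0.686406)
Back-transform: tanh(0.521906) = 0.479170, tanh(0.686406) = 0.595668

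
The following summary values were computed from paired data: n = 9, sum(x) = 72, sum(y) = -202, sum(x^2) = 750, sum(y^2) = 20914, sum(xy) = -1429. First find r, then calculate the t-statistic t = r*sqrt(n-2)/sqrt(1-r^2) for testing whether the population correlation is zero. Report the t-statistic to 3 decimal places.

0.295

Numerator: nΣxy − (Σx)(Σy) = 9·(-1429) − (72)(-202) = 1683
Denominator: √[(nΣx²−(Σx)²)(nΣy²−(Σy)²)]
  nΣx²−(Σx)² = 9·750 − 5184 = 1566;  nΣy²−(Σy)² = 9·20914 − 40804 = 147422
  √(1566·147422) = √230862852 = 15194.1716
r = 1683 / 15194.1716 = 0.1108
t = r·√(n−2)/√(1−r²) = 0.1108·√7 / √(1−0.012277) = 0.293149 / 0.993843 = 0.295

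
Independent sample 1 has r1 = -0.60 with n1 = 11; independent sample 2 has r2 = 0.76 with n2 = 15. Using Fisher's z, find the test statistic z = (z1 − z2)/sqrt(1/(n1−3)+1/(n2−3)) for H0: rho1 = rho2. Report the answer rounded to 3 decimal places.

Fisher z-transforms: z1 = atanh(-0.60) = -0.693147, z2 = atanh(0.76) = 0.996215; difference d = -1.689362
Var(d) = 1/8 + 1/12 = 0.1250000 + 0.0833333 = 0.2083333
z = d/√Var(d) = -1.689362 / √0.2083333 = -1.689362 / 0.456435 = -3.701

-3.701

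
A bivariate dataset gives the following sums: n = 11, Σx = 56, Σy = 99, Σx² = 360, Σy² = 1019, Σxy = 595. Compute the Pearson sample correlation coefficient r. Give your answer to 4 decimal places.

S_xy = nΣxy − ΣxΣy = 11·595 − 56·99 = 6545 − 5544 = 1001
S_xx = nΣx² − (Σx)² = 11·360 − 56² = 3960 − 3136 = 824
S_yy = nΣy² − (Σy)² = 11·1019 − 99² = 11209 − 9801 = 1408
r = S_xy / √(S_xx·S_yy) = 1001 / √(824·1408) = 1001 / √1160192 = 1001 / 1077.1221 = 0.9293

0.9293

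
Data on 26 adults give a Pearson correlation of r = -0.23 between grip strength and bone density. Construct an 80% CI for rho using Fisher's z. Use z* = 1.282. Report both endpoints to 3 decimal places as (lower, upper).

z_r = atanh(-0.23) = -0.234189;  SE = 1/√(n−3) = 1/√23 = 0.208514
z-limits: -0.234189 ± 1.282·0.208514 = -0.234189 ± 0.267315 = [-0.501504, 0.033126]
ρ-limits: (tanh -0.501504, tanh 0.033126) = (-0.463, 0.033)

(-0.463, 0.033)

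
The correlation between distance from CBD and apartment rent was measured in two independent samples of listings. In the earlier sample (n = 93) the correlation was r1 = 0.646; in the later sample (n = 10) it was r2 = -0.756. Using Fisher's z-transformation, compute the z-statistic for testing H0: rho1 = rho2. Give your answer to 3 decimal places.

4.473

z1 = atanh(0.646) = 0.768403,  z2 = atanh(-0.756) = -0.986813
SE = √(1/(n1−3) + 1/(n2−3)) = √(1/90 + 1/7) = √(0.0111111 + 0.1428571) = √0.1539682 = 0.392388
z = (z1 − z2)/SE = (0.768403 − (-0.986813)) / 0.392388 = 1.755216 / 0.392388 = 4.473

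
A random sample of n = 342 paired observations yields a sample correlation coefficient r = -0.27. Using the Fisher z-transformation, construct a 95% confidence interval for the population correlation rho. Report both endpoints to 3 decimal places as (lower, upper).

z_r = atanh(-0.27) = -0.276864;  SE = 1/√(n−3) = 1/√339 = 0.054313
z-limits: -0.276864 ± 1.960·0.054313 = -0.276864 ± 0.106453 = [-0.383317, -0.170411]
ρ-limits: (tanh -0.383317, tanh -0.170411) = (-0.366, -0.169)

(-0.366, -0.169)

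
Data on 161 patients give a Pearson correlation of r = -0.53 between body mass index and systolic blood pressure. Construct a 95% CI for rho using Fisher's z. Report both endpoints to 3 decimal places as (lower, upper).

(-0.633, -0.409)

z_r = atanh(-0.53) = -0.590145;  SE = 1/√(n−3) = 1/√158 = 0.079556
z-limits: -0.590145 ± 1.960·0.079556 = -0.590145 ± 0.155930 = [-0.746075, -0.434215]
ρ-limits: (tanh -0.746075, tanh -0.434215) = (-0.633, -0.409)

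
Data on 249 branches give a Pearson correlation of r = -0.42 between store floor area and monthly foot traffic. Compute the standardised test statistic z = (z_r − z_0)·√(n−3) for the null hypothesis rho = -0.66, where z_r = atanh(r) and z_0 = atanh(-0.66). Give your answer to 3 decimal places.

5.413

Fisher z: atanh(-0.42) = -0.447692, atanh(-0.66) = -0.792814
z = (z_r − z_0)·√(n−3) = (-0.447692 − (-0.792814))·√246 = 0.345122 · 15.684387 = 5.413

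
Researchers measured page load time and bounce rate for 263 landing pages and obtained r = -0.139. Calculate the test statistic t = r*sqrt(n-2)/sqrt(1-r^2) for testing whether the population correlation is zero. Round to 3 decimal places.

1 − r² = 1 − 0.019321 = 0.980679;  √(1−r²) = 0.990292
√(n−2) = √261 = 16.155494
t = r·√(n−2)/√(1−r²) = -0.139 · 16.155494 / 0.990292 = -2.268

-2.268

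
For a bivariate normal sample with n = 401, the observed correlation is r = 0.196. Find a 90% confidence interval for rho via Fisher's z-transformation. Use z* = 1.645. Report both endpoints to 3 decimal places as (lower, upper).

(0.116, 0.274)

Fisher z: z_r = atanh(r) = ½·ln((1+0.196)/(1−0.196)) = 0.198569
SE(z) = 1/√(n−3) = 1/√398 = 0.050125
90% ⇒ z* = 1.645; margin = 1.645·0.050125 = 0.082456
CI on z-scale: (0.116113, 0.281025)
Back-transform: tanh(0.116113) = 0.115594, tanh(0.281025) = 0.273853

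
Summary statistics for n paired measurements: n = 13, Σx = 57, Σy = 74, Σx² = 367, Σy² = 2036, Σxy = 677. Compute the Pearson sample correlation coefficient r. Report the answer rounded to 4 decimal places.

0.8108

S_xy = nΣxy − ΣxΣy = 13·677 − 57·74 = 8801 − 4218 = 4583
S_xx = nΣx² − (Σx)² = 13·367 − 57² = 4771 − 3249 = 1522
S_yy = nΣy² − (Σy)² = 13·2036 − 74² = 26468 − 5476 = 20992
r = S_xy / √(S_xx·S_yy) = 4583 / √(1522·20992) = 4583 / √31949824 = 4583 / 5652.4175 = 0.8108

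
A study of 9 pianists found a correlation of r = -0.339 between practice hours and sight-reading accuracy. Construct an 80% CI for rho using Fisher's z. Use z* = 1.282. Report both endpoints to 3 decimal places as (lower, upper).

Fisher z: z_r = atanh(r) = ½·ln((1+(-0.339))/(1−(-0.339))) = -0.352962
SE(z) = 1/√(n−3) = 1/√6 = 0.408248
80% ⇒ z* = 1.282; margin = 1.282·0.408248 = 0.523374
CI on z-scale: (-0.876336, 0.170412)
Back-transform: tanh(-0.876336) = -0.704579, tanh(0.170412) = 0.168781

(-0.705, 0.169)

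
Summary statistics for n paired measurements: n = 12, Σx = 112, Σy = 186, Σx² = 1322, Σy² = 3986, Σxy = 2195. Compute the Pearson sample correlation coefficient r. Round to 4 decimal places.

0.8309

S_xy = nΣxy − ΣxΣy = 12·2195 − 112·186 = 26340 − 20832 = 5508
S_xx = nΣx² − (Σx)² = 12·1322 − 112² = 15864 − 12544 = 3320
S_yy = nΣy² − (Σy)² = 12·3986 − 186² = 47832 − 34596 = 13236
r = S_xy / √(S_xx·S_yy) = 5508 / √(3320·13236) = 5508 / √43943520 = 5508 / 6628.9909 = 0.8309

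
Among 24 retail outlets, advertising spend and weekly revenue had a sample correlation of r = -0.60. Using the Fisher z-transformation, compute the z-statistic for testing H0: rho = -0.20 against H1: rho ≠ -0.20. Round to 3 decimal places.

z_r = atanh(-0.60) = -0.693147,  z_0 = atanh(-0.20) = -0.202733
SE = 1/√(n−3) = 1/√21 = 0.218218
z = (z_r − z_0)/SE = (-0.693147 − (-0.202733)) / 0.218218 = -0.490414 / 0.218218 = -2.247

-2.247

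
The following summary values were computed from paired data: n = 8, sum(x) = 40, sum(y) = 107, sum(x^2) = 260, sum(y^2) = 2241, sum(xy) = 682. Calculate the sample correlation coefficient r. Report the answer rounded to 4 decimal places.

S_xy = nΣxy − ΣxΣy = 8·682 − 40·107 = 5456 − 4280 = 1176
S_xx = nΣx² − (Σx)² = 8·260 − 40² = 2080 − 1600 = 480
S_yy = nΣy² − (Σy)² = 8·2241 − 107² = 17928 − 11449 = 6479
r = S_xy / √(S_xx·S_yy) = 1176 / √(480·6479) = 1176 / √3109920 = 1176 / 1763.4965 = 0.6669

0.6669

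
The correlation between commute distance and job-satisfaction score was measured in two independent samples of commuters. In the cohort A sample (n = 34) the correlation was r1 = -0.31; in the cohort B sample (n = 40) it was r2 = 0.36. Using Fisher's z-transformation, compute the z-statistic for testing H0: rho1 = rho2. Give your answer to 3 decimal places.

z1 = atanh(-0.31) = -0.320545,  z2 = atanh(0.36) = 0.376886
SE = √(1/(n1−3) + 1/(n2−3)) = √(1/31 + 1/37) = √(0.0322581 + 0.0270270) = √0.0592851 = 0.243485
z = (z1 − z2)/SE = (-0.320545 − 0.376886) / 0.243485 = -0.697431 / 0.243485 = -2.864

-2.864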